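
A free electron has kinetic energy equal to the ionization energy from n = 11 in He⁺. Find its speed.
3.9776e+05 m/s (or 0.132679% of c)

The binding energy at n = 11 for He⁺ is:
E_11 = -13.6057 × 2²/11² = -0.44977521 eV
|E_11| = 0.44977521 eV

Convert to Joules:
KE = 0.44977521 eV × (1.602177 × 10⁻¹⁹ J/eV) = 7.206195e-20 J

Using KE = ½mv²:
v = √(2·KE/m_e)
v = √(2 × 7.206195e-20 J / 9.10938 × 10⁻³¹ kg)
v = 3.9776e+05 m/s

This is approximately 0.132679% the speed of light.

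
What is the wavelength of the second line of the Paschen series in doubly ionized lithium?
142.39 nm

The lines of a series are numbered from the longest wavelength (smallest ΔE) outward; the second line is the transition from n = n_f + 2 to n_f.
The Paschen series has all transitions ending at n_f = 3.

For Li²⁺ (Z = 3), the second line (β-line) is the jump from n = 5 to n = 3:
E_5 = -13.6057 × 3² / 5² = -4.898052 eV
E_3 = -13.6057 × 3² / 3² = -13.605700 eV
ΔE = E_5 - E_3 = 8.707648 eV

λ = hc/E = 1239.84 eV·nm / 8.707648 eV
λ = 142.39 nm

This is the β-line of the Paschen series in Li²⁺.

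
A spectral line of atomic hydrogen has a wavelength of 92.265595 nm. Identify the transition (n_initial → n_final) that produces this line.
n = 9 → n = 1

First, find the photon energy from the wavelength (hc = 1239.84 eV·nm):
E = hc/λ = 1239.84 eV·nm / 92.265595 nm = 13.437728 eV

The energy levels of hydrogen satisfy E_n = -13.6057 / n² eV, so an emission n_i → n_f releases
ΔE = 13.6057 × (1/n_f² − 1/n_i²) eV.

Setting ΔE equal to the photon energy:
1/n_f² − 1/n_i² = 13.437728 / 13.6057 = 0.98765429

Since 1/n_i² must be positive, we need 1/n_f² > 0.98765429, i.e. n_f ≤ 1. For each allowed n_f, solve n_i = (1/n_f² − 0.98765429)^(−1/2) and check whether it is a whole number:
  n_f = 1: 1/n_i² = 1.00000000 − 0.98765429 = 0.01234571 → n_i = 9.000  → integer, n_i = 9 ✓

Only n_f = 1 gives an integer upper level, n_i = 9.

The transition is from n = 9 to n = 1 (emission).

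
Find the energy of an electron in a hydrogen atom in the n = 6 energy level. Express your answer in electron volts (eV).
-0.378 eV

The energy levels of a hydrogen-like atom are given by:
E_n = -13.6057 eV / n²

For n = 6:
E_6 = -13.6057 eV / 6²
E_6 = -13.6057 eV / 36
E_6 = -0.378 eV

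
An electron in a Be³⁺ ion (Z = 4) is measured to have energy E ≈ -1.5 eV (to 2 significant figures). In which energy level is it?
n = 12

The exact energy levels follow E_n = -13.6057 Z² / n² eV with Z = 4.

The measured value (-1.5 eV) is reported to only 2 significant figures, so we must test candidate n values and see which one matches to that precision.

Candidate energies:
  n = 10:  E = -13.6057 × 4² / 10² = -2.17691 eV
  n = 11:  E = -13.6057 × 4² / 11² = -1.79910 eV
  n = 12:  E = -13.6057 × 4² / 12² = -1.51174 eV  ← matches
  n = 13:  E = -13.6057 × 4² / 13² = -1.28811 eV
  n = 14:  E = -13.6057 × 4² / 14² = -1.11067 eV

Checking against the measurement of -1.5 eV (2 sig figs), only n = 12 agrees:
E_12 = -1.51174 eV, which rounds to -1.5 eV ✓

Therefore n = 12.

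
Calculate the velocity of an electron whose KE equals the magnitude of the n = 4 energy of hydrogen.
5.469e+05 m/s (or 0.182434% of c)

The binding energy at n = 4 for hydrogen is:
E_4 = -13.6057/4² = -0.85035625 eV
|E_4| = 0.85035625 eV

Convert to Joules:
KE = 0.85035625 eV × (1.602177 × 10⁻¹⁹ J/eV) = 1.36242e-19 J

Using KE = ½mv²:
v = √(2·KE/m_e)
v = √(2 × 1.36242e-19 J / 9.10938 × 10⁻³¹ kg)
v = 5.469e+05 m/s

This is approximately 0.182434% the speed of light.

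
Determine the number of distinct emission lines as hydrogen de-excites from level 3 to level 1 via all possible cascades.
3

The electron can occupy levels n = 1, 2, ..., 3 during de-excitation — that is m = 3 - 1 + 1 = 3 distinct levels.

The number of distinct spectral lines equals the number of ways to choose 2 of these m levels (each pair gives one possible emission transition):

Number of lines = m(m-1)/2 = 3×2/2 = 3

These correspond to all possible transitions between the 3 levels:
3 → 2, 3 → 1, 2 → 1

Each transition produces a photon with a unique energy (and thus wavelength). This count does not depend on Z.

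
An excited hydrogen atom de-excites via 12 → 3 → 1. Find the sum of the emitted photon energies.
13.51122 eV

The energy levels of hydrogen are E_n = -13.6057 / n² eV.

First transition (12 → 3):
ΔE₁ = |E_3 - E_12|
ΔE₁ = |-1.51174444444 - (-0.09448402778)| = 1.41726042 eV

Second transition (3 → 1):
ΔE₂ = |E_1 - E_3|
ΔE₂ = |-13.60570000000 - (-1.51174444444)| = 12.09395556 eV

Total energy released:
E_total = ΔE₁ + ΔE₂ = 1.41726042 + 12.09395556 = 13.51122 eV

Note: This equals the direct transition 12 → 1: 13.51122 eV ✓
Energy is conserved regardless of the path taken.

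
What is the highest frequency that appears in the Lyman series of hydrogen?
3.2898e+15 Hz

The series limit corresponds to the transition from n = ∞ to n = 1.
This is the highest energy (shortest wavelength) transition in the Lyman series.

E_∞ = 0 eV
E_1 = -13.6057 / 1² = -13.605700 eV

Energy at series limit:
ΔE = E_∞ - E_1 = 0 - (-13.605700) = 13.605700 eV
E = 13.605700 eV × (1.602177 × 10⁻¹⁹ J/eV) = 2.179874e-18 J
f = E/h = 2.179874e-18 J / (6.62607 × 10⁻³⁴ J·s) = 3.2898e+15 Hz

This energy equals the ionization energy from the n = 1 state of hydrogen.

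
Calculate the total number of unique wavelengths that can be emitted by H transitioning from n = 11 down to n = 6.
15

The electron can occupy levels n = 6, 7, ..., 11 during de-excitation — that is m = 11 - 6 + 1 = 6 distinct levels.

The number of distinct spectral lines equals the number of ways to choose 2 of these m levels (each pair gives one possible emission transition):

Number of lines = m(m-1)/2 = 6×5/2 = 15

These correspond to all possible transitions between the 6 levels:
11 → 10, 11 → 9, 11 → 8, 11 → 7, 11 → 6, 10 → 9, 10 → 8, 10 → 7...

Each transition produces a photon with a unique energy (and thus wavelength). This count does not depend on Z.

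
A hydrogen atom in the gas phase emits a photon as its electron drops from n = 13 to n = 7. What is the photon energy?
0.197160 eV

The energy levels are E_n = -13.6057 eV / n².

Energy at n = 13: E_13 = -13.6057 / 13² = -0.080507101 eV
Energy at n = 7: E_7 = -13.6057 / 7² = -0.277667347 eV

For emission (electron falling to lower state), the photon energy is:
E_photon = E_13 - E_7 = |-0.080507101 - (-0.277667347)|
E_photon = 0.197160 eV

This energy is carried away by the emitted photon.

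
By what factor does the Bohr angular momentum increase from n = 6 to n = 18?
3.00000

In the Bohr model, L_n = nℏ, so the ratio is purely the ratio of quantum numbers:

L_18/L_6 = 18ℏ / 6ℏ = 18/6 = 3.00000

The angular momentum scales linearly with n.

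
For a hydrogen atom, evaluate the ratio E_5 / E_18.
12.9600

Using E_n = -13.6057 Z² / n² eV with Z = 1:

E_5 = -13.6057 / 5² = -13.6057 / 25 = -0.5442280000 eV
E_18 = -13.6057 / 18² = -13.6057 / 324 = -0.0419929012 eV

The ratio is:
E_5/E_18 = (-0.5442280000) / (-0.0419929012)
E_5/E_18 = (-13.6057/25) / (-13.6057/324)
E_5/E_18 = 324/25
E_5/E_18 = 12.9600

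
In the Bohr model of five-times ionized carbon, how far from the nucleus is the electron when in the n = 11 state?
1.067174 nm (or 10.671740 Å)

The Bohr radius formula is:
r_n = n² a₀ / Z

where a₀ = 0.052917721 nm is the Bohr radius.

For C⁵⁺ (Z = 6) at n = 11:
r_11 = 11² × 0.052917721 nm / 6
r_11 = 121 × 0.052917721 nm / 6
r_11 = 6.4030442 nm / 6
r_11 = 1.067174 nm

The electron orbits at approximately 1.067174 nm from the nucleus.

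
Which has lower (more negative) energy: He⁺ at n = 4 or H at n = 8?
He⁺ at n = 4 (E = -3.40 eV)

Using E_n = -13.6057 Z² / n² eV:

He⁺ (Z = 2) at n = 4:
E = -13.6057 × 2² / 4² = -13.6057 × 4 / 16 = -3.40143 eV

H (Z = 1) at n = 8:
E = -13.6057 × 1² / 8² = -13.6057 × 1 / 64 = -0.21259 eV

Since -3.40143 eV < -0.21259 eV,
He⁺ at n = 4 is more tightly bound (requires more energy to ionize).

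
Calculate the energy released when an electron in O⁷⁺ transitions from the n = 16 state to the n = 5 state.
31.42917 eV

The energy levels are E_n = -13.6057 Z² eV / n².

Energy at n = 16: E_16 = -13.6057 × 8² / 16² = -3.40142500 eV
Energy at n = 5: E_5 = -13.6057 × 8² / 5² = -34.83059200 eV

For emission (electron falling to lower state), the photon energy is:
E_photon = E_16 - E_5 = |-3.40142500 - (-34.83059200)|
E_photon = 31.42917 eV

This energy is carried away by the emitted photon.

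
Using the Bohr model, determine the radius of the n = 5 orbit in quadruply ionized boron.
0.2646 nm (or 2.6459 Å)

The Bohr radius formula is:
r_n = n² a₀ / Z

where a₀ = 0.0529177 nm is the Bohr radius.

For B⁴⁺ (Z = 5) at n = 5:
r_5 = 5² × 0.0529177 nm / 5
r_5 = 25 × 0.0529177 nm / 5
r_5 = 1.32294 nm / 5
r_5 = 0.2646 nm

The electron orbits at approximately 0.2646 nm from the nucleus.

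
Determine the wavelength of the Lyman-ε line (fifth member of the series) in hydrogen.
93.73013 nm

The lines of a series are numbered from the longest wavelength (smallest ΔE) outward; the fifth line is the transition from n = n_f + 5 to n_f.
The Lyman series has all transitions ending at n_f = 1.

For H, the fifth line (ε-line) is the jump from n = 6 to n = 1:
E_6 = -13.6057 / 6² = -0.3779361 eV
E_1 = -13.6057 / 1² = -13.6057000 eV
ΔE = E_6 - E_1 = 13.2277639 eV

λ = hc/E = 1239.84 eV·nm / 13.2277639 eV
λ = 93.73013 nm

This is the ε-line of the Lyman series in H.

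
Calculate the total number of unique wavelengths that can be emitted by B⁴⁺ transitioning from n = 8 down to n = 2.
21

The electron can occupy levels n = 2, 3, ..., 8 during de-excitation — that is m = 8 - 2 + 1 = 7 distinct levels.

The number of distinct spectral lines equals the number of ways to choose 2 of these m levels (each pair gives one possible emission transition):

Number of lines = m(m-1)/2 = 7×6/2 = 21

These correspond to all possible transitions between the 7 levels:
8 → 7, 8 → 6, 8 → 5, 8 → 4, 8 → 3, 8 → 2, 7 → 6, 7 → 5...

Each transition produces a photon with a unique energy (and thus wavelength). This count does not depend on Z.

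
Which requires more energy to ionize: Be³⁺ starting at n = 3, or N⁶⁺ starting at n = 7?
Be³⁺ at n = 3 (E = -24.1879 eV)

Using E_n = -13.6057 Z² / n² eV:

Be³⁺ (Z = 4) at n = 3:
E = -13.6057 × 4² / 3² = -13.6057 × 16 / 9 = -24.1879111 eV

N⁶⁺ (Z = 7) at n = 7:
E = -13.6057 × 7² / 7² = -13.6057 × 49 / 49 = -13.6057000 eV

Since -24.1879111 eV < -13.6057000 eV,
Be³⁺ at n = 3 is more tightly bound (requires more energy to ionize).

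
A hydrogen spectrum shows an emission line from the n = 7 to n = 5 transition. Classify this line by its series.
Pfund series

The spectral series in hydrogen are named based on the final (lower) energy level:
- Lyman series: n_final = 1 (ultraviolet)
- Balmer series: n_final = 2 (visible/near-UV)
- Paschen series: n_final = 3 (infrared)
- Brackett series: n_final = 4 (infrared)
- Pfund series: n_final = 5 (far infrared)

Since this transition ends at n = 5, it belongs to the Pfund series.

For reference, this 7 → 5 line has photon energy
ΔE = 13.6057 eV × (1/5² - 1/7²) = 0.26656065306 eV,
corresponding to wavelength λ = hc/ΔE = 1239.84 eV·nm / 0.26656065306 eV = 4651.24911 nm in the far infrared region.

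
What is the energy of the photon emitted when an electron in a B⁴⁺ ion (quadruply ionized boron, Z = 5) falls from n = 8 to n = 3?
32.478885 eV

The energy levels are E_n = -13.6057 Z² eV / n².

Energy at n = 8: E_8 = -13.6057 × 5² / 8² = -5.314726563 eV
Energy at n = 3: E_3 = -13.6057 × 5² / 3² = -37.793611111 eV

For emission (electron falling to lower state), the photon energy is:
E_photon = E_8 - E_3 = |-5.314726563 - (-37.793611111)|
E_photon = 32.478885 eV

This energy is carried away by the emitted photon.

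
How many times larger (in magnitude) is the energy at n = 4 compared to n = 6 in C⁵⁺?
2.2500

Using E_n = -13.6057 Z² / n² eV with Z = 6:

E_4 = -13.6057 × 6² / 4² = -489.8052 / 16 = -30.6128250000 eV
E_6 = -13.6057 × 6² / 6² = -489.8052 / 36 = -13.6057000000 eV

The ratio is:
E_4/E_6 = (-30.6128250000) / (-13.6057000000)
E_4/E_6 = (-489.8052/16) / (-489.8052/36)
E_4/E_6 = 36/16
E_4/E_6 = 2.2500
(Note: the Z² factors cancel in the ratio.)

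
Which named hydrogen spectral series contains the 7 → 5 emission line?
Pfund series

The spectral series in hydrogen are named based on the final (lower) energy level:
- Lyman series: n_final = 1 (ultraviolet)
- Balmer series: n_final = 2 (visible/near-UV)
- Paschen series: n_final = 3 (infrared)
- Brackett series: n_final = 4 (infrared)
- Pfund series: n_final = 5 (far infrared)

Since this transition ends at n = 5, it belongs to the Pfund series.

For reference, this 7 → 5 line has photon energy
ΔE = 13.6057 eV × (1/5² - 1/7²) = 0.2665606531 eV,
corresponding to wavelength λ = hc/ΔE = 1239.84 eV·nm / 0.2665606531 eV = 4651.2491 nm in the far infrared region.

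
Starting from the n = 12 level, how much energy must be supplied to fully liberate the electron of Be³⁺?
1.5117 eV

The ionization energy is the energy needed to remove the electron completely (n → ∞).

For a hydrogen-like ion with Z = 4, E_n = -13.6057 Z² / n² eV.

At n = 12: E_12 = -13.6057 × 4² / 12² = -1.5117444 eV
At n = ∞: E_∞ = 0 eV

Ionization energy = E_∞ - E_12 = 0 - (-1.5117444) = 1.5117444 eV
Ionization energy ≈ 1.5117 eV

This is also called the binding energy of the electron in state n = 12.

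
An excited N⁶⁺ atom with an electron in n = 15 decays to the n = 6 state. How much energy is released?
15.555850 eV

The energy levels are E_n = -13.6057 Z² eV / n².

Energy at n = 15: E_15 = -13.6057 × 7² / 15² = -2.963019111 eV
Energy at n = 6: E_6 = -13.6057 × 7² / 6² = -18.518869444 eV

For emission (electron falling to lower state), the photon energy is:
E_photon = E_15 - E_6 = |-2.963019111 - (-18.518869444)|
E_photon = 15.555850 eV

This energy is carried away by the emitted photon.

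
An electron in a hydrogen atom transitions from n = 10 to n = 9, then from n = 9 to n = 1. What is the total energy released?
13.47 eV

The energy levels of hydrogen are E_n = -13.6057 / n² eV.

First transition (10 → 9):
ΔE₁ = |E_9 - E_10|
ΔE₁ = |-0.16797160 - (-0.13605700)| = 0.03191 eV

Second transition (9 → 1):
ΔE₂ = |E_1 - E_9|
ΔE₂ = |-13.60570000 - (-0.16797160)| = 13.43773 eV

Total energy released:
E_total = ΔE₁ + ΔE₂ = 0.03191 + 13.43773 = 13.47 eV

Note: This equals the direct transition 10 → 1: 13.47 eV ✓
Energy is conserved regardless of the path taken.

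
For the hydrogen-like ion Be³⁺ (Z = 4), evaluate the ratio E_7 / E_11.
2.46939

Using E_n = -13.6057 Z² / n² eV with Z = 4:

E_7 = -13.6057 × 4² / 7² = -217.6912 / 49 = -4.44267755102 eV
E_11 = -13.6057 × 4² / 11² = -217.6912 / 121 = -1.79910082645 eV

The ratio is:
E_7/E_11 = (-4.44267755102) / (-1.79910082645)
E_7/E_11 = (-217.6912/49) / (-217.6912/121)
E_7/E_11 = 121/49
E_7/E_11 = 2.46939
(Note: the Z² factors cancel in the ratio.)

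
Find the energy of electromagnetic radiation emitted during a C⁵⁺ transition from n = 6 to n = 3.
40.8171 eV

The energy levels are E_n = -13.6057 Z² eV / n².

Energy at n = 6: E_6 = -13.6057 × 6² / 6² = -13.6057000 eV
Energy at n = 3: E_3 = -13.6057 × 6² / 3² = -54.4228000 eV

For emission (electron falling to lower state), the photon energy is:
E_photon = E_6 - E_3 = |-13.6057000 - (-54.4228000)|
E_photon = 40.8171 eV

This energy is carried away by the emitted photon.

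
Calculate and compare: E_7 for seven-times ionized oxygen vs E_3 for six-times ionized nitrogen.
N⁶⁺ at n = 3 (E = -74.075 eV)

Using E_n = -13.6057 Z² / n² eV:

O⁷⁺ (Z = 8) at n = 7:
E = -13.6057 × 8² / 7² = -13.6057 × 64 / 49 = -17.770710 eV

N⁶⁺ (Z = 7) at n = 3:
E = -13.6057 × 7² / 3² = -13.6057 × 49 / 9 = -74.075478 eV

Since -74.075478 eV < -17.770710 eV,
N⁶⁺ at n = 3 is more tightly bound (requires more energy to ionize).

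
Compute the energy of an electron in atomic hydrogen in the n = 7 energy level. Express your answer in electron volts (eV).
-0.2777 eV

The energy levels of a hydrogen-like atom are given by:
E_n = -13.6057 eV / n²

For n = 7:
E_7 = -13.6057 eV / 7²
E_7 = -13.6057 eV / 49
E_7 = -0.2777 eV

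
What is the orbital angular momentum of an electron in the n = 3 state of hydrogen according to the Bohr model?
3.1637e-34 J·s (or 3ℏ)

In the Bohr model, angular momentum is quantized:
L = nℏ

where ℏ = h/(2π) = 1.054572e-34 J·s

For n = 3:
L = 3 × 1.054572e-34 J·s
L = 3.1637e-34 J·s

This can also be written as L = 3ℏ.
The angular momentum is an integer multiple of the reduced Planck constant.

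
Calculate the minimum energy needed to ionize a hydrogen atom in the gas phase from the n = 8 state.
0.21 eV

The ionization energy is the energy needed to remove the electron completely (n → ∞).

For hydrogen, E_n = -13.6057 eV / n².

At n = 8: E_8 = -13.6057 / 8² = -0.21259 eV
At n = ∞: E_∞ = 0 eV

Ionization energy = E_∞ - E_8 = 0 - (-0.21259) = 0.21259 eV
Ionization energy ≈ 0.21 eV

This is also called the binding energy of the electron in state n = 8.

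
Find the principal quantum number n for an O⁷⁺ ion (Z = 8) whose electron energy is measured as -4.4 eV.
n = 14

The exact energy levels follow E_n = -13.6057 Z² / n² eV with Z = 8.

The measured value (-4.4 eV) is reported to only 2 significant figures, so we must test candidate n values and see which one matches to that precision.

Candidate energies:
  n = 12:  E = -13.6057 × 8² / 12² = -6.04698 eV
  n = 13:  E = -13.6057 × 8² / 13² = -5.15245 eV
  n = 14:  E = -13.6057 × 8² / 14² = -4.44268 eV  ← matches
  n = 15:  E = -13.6057 × 8² / 15² = -3.87007 eV
  n = 16:  E = -13.6057 × 8² / 16² = -3.40143 eV

Checking against the measurement of -4.4 eV (2 sig figs), only n = 14 agrees:
E_14 = -4.44268 eV, which rounds to -4.4 eV ✓

Therefore n = 14.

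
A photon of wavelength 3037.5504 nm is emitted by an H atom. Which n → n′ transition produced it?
n = 10 → n = 5

First, find the photon energy from the wavelength (hc = 1239.84 eV·nm):
E = hc/λ = 1239.84 eV·nm / 3037.5504 nm = 0.40817101 eV

The energy levels of hydrogen satisfy E_n = -13.6057 / n² eV, so an emission n_i → n_f releases
ΔE = 13.6057 × (1/n_f² − 1/n_i²) eV.

Setting ΔE equal to the photon energy:
1/n_f² − 1/n_i² = 0.40817101 / 13.6057 = 0.030000001

Since 1/n_i² must be positive, we need 1/n_f² > 0.030000001, i.e. n_f ≤ 5. For each allowed n_f, solve n_i = (1/n_f² − 0.030000001)^(−1/2) and check whether it is a whole number:
  n_f = 1: 1/n_i² = 1.000000000 − 0.030000001 = 0.969999999 → n_i = 1.015  (not an integer) ✗
  n_f = 2: 1/n_i² = 0.250000000 − 0.030000001 = 0.219999999 → n_i = 2.132  (not an integer) ✗
  n_f = 3: 1/n_i² = 0.111111111 − 0.030000001 = 0.081111110 → n_i = 3.511  (not an integer) ✗
  n_f = 4: 1/n_i² = 0.062500000 − 0.030000001 = 0.032499999 → n_i = 5.547  (not an integer) ✗
  n_f = 5: 1/n_i² = 0.040000000 − 0.030000001 = 0.009999999 → n_i = 10.000  → integer, n_i = 10 ✓

Only n_f = 5 gives an integer upper level, n_i = 10.

The transition is from n = 10 to n = 5 (emission).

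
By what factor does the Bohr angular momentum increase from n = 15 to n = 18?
1.2000

In the Bohr model, L_n = nℏ, so the ratio is purely the ratio of quantum numbers:

L_18/L_15 = 18ℏ / 15ℏ = 18/15 = 1.2000

The angular momentum scales linearly with n.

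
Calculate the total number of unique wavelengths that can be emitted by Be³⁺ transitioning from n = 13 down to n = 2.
66

The electron can occupy levels n = 2, 3, ..., 13 during de-excitation — that is m = 13 - 2 + 1 = 12 distinct levels.

The number of distinct spectral lines equals the number of ways to choose 2 of these m levels (each pair gives one possible emission transition):

Number of lines = m(m-1)/2 = 12×11/2 = 66

These correspond to all possible transitions between the 12 levels:
13 → 12, 13 → 11, 13 → 10, 13 → 9, 13 → 8, 13 → 7, 13 → 6, 13 → 5...

Each transition produces a photon with a unique energy (and thus wavelength). This count does not depend on Z.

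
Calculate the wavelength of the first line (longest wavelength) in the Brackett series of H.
4050.0673 nm

The longest wavelength corresponds to the smallest energy transition in the series.
The Brackett series has all transitions ending at n_f = 4.

For H, the first line (α-line) is the jump from n = 5 to n = 4:
E_5 = -13.6057 / 5² = -0.5442280000 eV
E_4 = -13.6057 / 4² = -0.8503562500 eV
ΔE = E_5 - E_4 = 0.3061282500 eV

λ = hc/E = 1239.84 eV·nm / 0.3061282500 eV
λ = 4050.0673 nm

This is the α-line of the Brackett series in H.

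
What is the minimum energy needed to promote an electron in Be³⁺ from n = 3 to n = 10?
22.0110 eV

The energy levels of a hydrogen-like atom are E_n = -13.6057 Z² eV / n².

Energy at n = 3: E_3 = -13.6057 × 4² / 3² = -24.1879111 eV
Energy at n = 10: E_10 = -13.6057 × 4² / 10² = -2.1769120 eV

The excitation energy is the difference:
ΔE = E_10 - E_3
ΔE = -2.1769120 - (-24.1879111)
ΔE = 22.0110 eV

Since this is positive, energy must be absorbed (photon absorption).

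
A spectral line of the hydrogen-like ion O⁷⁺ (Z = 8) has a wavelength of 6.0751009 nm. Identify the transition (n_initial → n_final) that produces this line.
n = 8 → n = 2

First, find the photon energy from the wavelength (hc = 1239.84 eV·nm):
E = hc/λ = 1239.84 eV·nm / 6.0751009 nm = 204.08550 eV

The energy levels of O⁷⁺ satisfy E_n = -13.6057 × 8² / n² eV, so an emission n_i → n_f releases
ΔE = 13.6057 × 8² × (1/n_f² − 1/n_i²) eV.

Setting ΔE equal to the photon energy:
1/n_f² − 1/n_i² = 204.08550 / (13.6057 × 8²) = 0.23437500

Since 1/n_i² must be positive, we need 1/n_f² > 0.23437500, i.e. n_f ≤ 2. For each allowed n_f, solve n_i = (1/n_f² − 0.23437500)^(−1/2) and check whether it is a whole number:
  n_f = 1: 1/n_i² = 1.00000000 − 0.23437500 = 0.76562500 → n_i = 1.143  (not an integer) ✗
  n_f = 2: 1/n_i² = 0.25000000 − 0.23437500 = 0.01562500 → n_i = 8.000  → integer, n_i = 8 ✓

Only n_f = 2 gives an integer upper level, n_i = 8.

The transition is from n = 8 to n = 2 (emission).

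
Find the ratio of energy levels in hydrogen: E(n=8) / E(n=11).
1.890625

Using E_n = -13.6057 Z² / n² eV with Z = 1:

E_8 = -13.6057 / 8² = -13.6057 / 64 = -0.21258906 eV
E_11 = -13.6057 / 11² = -13.6057 / 121 = -0.11244380 eV

The ratio is:
E_8/E_11 = (-0.21258906) / (-0.11244380)
E_8/E_11 = (-13.6057/64) / (-13.6057/121)
E_8/E_11 = 121/64
E_8/E_11 = 1.890625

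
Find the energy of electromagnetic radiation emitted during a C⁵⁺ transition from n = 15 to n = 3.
52.24589 eV

The energy levels are E_n = -13.6057 Z² eV / n².

Energy at n = 15: E_15 = -13.6057 × 6² / 15² = -2.17691200 eV
Energy at n = 3: E_3 = -13.6057 × 6² / 3² = -54.42280000 eV

For emission (electron falling to lower state), the photon energy is:
E_photon = E_15 - E_3 = |-2.17691200 - (-54.42280000)|
E_photon = 52.24589 eV

This energy is carried away by the emitted photon.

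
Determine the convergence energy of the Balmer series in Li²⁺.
30.61 eV

The series limit corresponds to the transition from n = ∞ to n = 2.
This is the highest energy (shortest wavelength) transition in the Balmer series.

E_∞ = 0 eV
E_2 = -13.6057 × 3² / 2² = -30.61 eV

Energy at series limit:
ΔE = E_∞ - E_2 = 0 - (-30.61) = 30.61 eV

This energy equals the ionization energy from the n = 2 state of Li²⁺.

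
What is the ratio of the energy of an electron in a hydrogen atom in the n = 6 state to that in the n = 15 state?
6.25

Using E_n = -13.6057 Z² / n² eV with Z = 1:

E_6 = -13.6057 / 6² = -13.6057 / 36 = -0.37793611 eV
E_15 = -13.6057 / 15² = -13.6057 / 225 = -0.06046978 eV

The ratio is:
E_6/E_15 = (-0.37793611) / (-0.06046978)
E_6/E_15 = (-13.6057/36) / (-13.6057/225)
E_6/E_15 = 225/36
E_6/E_15 = 6.25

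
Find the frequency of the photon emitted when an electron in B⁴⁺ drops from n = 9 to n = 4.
4.12500e+15 Hz

First, find the transition energy:
E_9 = -13.6057 × 5² / 9² = -4.1992901 eV
E_4 = -13.6057 × 5² / 4² = -21.2589063 eV
|ΔE| = |E_4 - E_9| = 17.0596162 eV

Convert to Joules: E = 17.0596162 eV × (1.602177 × 10⁻¹⁹ J/eV) = 2.7332525e-18 J

Using E = hf:
f = E/h = 2.7332525e-18 J / (6.62607 × 10⁻³⁴ J·s)
f = 4.12500e+15 Hz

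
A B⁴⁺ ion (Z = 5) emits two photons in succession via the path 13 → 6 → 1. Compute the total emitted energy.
338.1298 eV

The energy levels of B⁴⁺ are E_n = -13.6057 × 5² / n² eV.

First transition (13 → 6):
ΔE₁ = |E_6 - E_13|
ΔE₁ = |-9.4484027778 - (-2.0126775148)| = 7.4357253 eV

Second transition (6 → 1):
ΔE₂ = |E_1 - E_6|
ΔE₂ = |-340.1425000000 - (-9.4484027778)| = 330.6940972 eV

Total energy released:
E_total = ΔE₁ + ΔE₂ = 7.4357253 + 330.6940972 = 338.1298 eV

Note: This equals the direct transition 13 → 1: 338.1298 eV ✓
Energy is conserved regardless of the path taken.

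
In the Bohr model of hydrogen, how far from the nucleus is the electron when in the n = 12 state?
7.6202 nm (or 76.2015 Å)

The Bohr radius formula is:
r_n = n² a₀ / Z

where a₀ = 0.0529177 nm is the Bohr radius.

For H (Z = 1) at n = 12:
r_12 = 12² × 0.0529177 nm / 1
r_12 = 144 × 0.0529177 nm / 1
r_12 = 7.62015 nm / 1
r_12 = 7.6202 nm

The electron orbits at approximately 7.6202 nm from the nucleus.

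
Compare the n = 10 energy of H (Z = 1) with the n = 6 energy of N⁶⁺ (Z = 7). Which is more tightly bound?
N⁶⁺ at n = 6 (E = -18.518869 eV)

Using E_n = -13.6057 Z² / n² eV:

H (Z = 1) at n = 10:
E = -13.6057 × 1² / 10² = -13.6057 × 1 / 100 = -0.136057000 eV

N⁶⁺ (Z = 7) at n = 6:
E = -13.6057 × 7² / 6² = -13.6057 × 49 / 36 = -18.518869444 eV

Since -18.518869444 eV < -0.136057000 eV,
N⁶⁺ at n = 6 is more tightly bound (requires more energy to ionize).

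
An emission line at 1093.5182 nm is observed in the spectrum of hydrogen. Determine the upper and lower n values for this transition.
n = 6 → n = 3

First, find the photon energy from the wavelength (hc = 1239.84 eV·nm):
E = hc/λ = 1239.84 eV·nm / 1093.5182 nm = 1.1338083 eV

The energy levels of hydrogen satisfy E_n = -13.6057 / n² eV, so an emission n_i → n_f releases
ΔE = 13.6057 × (1/n_f² − 1/n_i²) eV.

Setting ΔE equal to the photon energy:
1/n_f² − 1/n_i² = 1.1338083 / 13.6057 = 0.083333331

Since 1/n_i² must be positive, we need 1/n_f² > 0.083333331, i.e. n_f ≤ 3. For each allowed n_f, solve n_i = (1/n_f² − 0.083333331)^(−1/2) and check whether it is a whole number:
  n_f = 1: 1/n_i² = 1.000000000 − 0.083333331 = 0.916666669 → n_i = 1.044  (not an integer) ✗
  n_f = 2: 1/n_i² = 0.250000000 − 0.083333331 = 0.166666669 → n_i = 2.449  (not an integer) ✗
  n_f = 3: 1/n_i² = 0.111111111 − 0.083333331 = 0.027777780 → n_i = 6.000  → integer, n_i = 6 ✓

Only n_f = 3 gives an integer upper level, n_i = 6.

The transition is from n = 6 to n = 3 (emission).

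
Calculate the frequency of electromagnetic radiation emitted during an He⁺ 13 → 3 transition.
1.38429e+15 Hz

First, find the transition energy:
E_13 = -13.6057 × 2² / 13² = -0.32202840 eV
E_3 = -13.6057 × 2² / 3² = -6.04697778 eV
|ΔE| = |E_3 - E_13| = 5.72494938 eV

Convert to Joules: E = 5.72494938 eV × (1.602177 × 10⁻¹⁹ J/eV) = 9.1723822e-19 J

Using E = hf:
f = E/h = 9.1723822e-19 J / (6.62607 × 10⁻³⁴ J·s)
f = 1.38429e+15 Hz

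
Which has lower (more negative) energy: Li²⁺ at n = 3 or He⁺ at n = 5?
Li²⁺ at n = 3 (E = -13.61 eV)

Using E_n = -13.6057 Z² / n² eV:

Li²⁺ (Z = 3) at n = 3:
E = -13.6057 × 3² / 3² = -13.6057 × 9 / 9 = -13.60570 eV

He⁺ (Z = 2) at n = 5:
E = -13.6057 × 2² / 5² = -13.6057 × 4 / 25 = -2.17691 eV

Since -13.60570 eV < -2.17691 eV,
Li²⁺ at n = 3 is more tightly bound (requires more energy to ionize).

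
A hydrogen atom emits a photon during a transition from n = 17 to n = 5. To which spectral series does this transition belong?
Pfund series

The spectral series in hydrogen are named based on the final (lower) energy level:
- Lyman series: n_final = 1 (ultraviolet)
- Balmer series: n_final = 2 (visible/near-UV)
- Paschen series: n_final = 3 (infrared)
- Brackett series: n_final = 4 (infrared)
- Pfund series: n_final = 5 (far infrared)

Since this transition ends at n = 5, it belongs to the Pfund series.

For reference, this 17 → 5 line has photon energy
ΔE = 13.6057 eV × (1/5² - 1/17²) = 0.49714945329 eV,
corresponding to wavelength λ = hc/ΔE = 1239.84 eV·nm / 0.49714945329 eV = 2493.89795 nm in the far infrared region.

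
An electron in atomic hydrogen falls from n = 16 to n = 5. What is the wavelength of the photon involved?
2524.7172 nm

First, find the transition energy using E_n = -13.6057 / n² eV:
E_16 = -13.6057 / 16² = -0.0531472656 eV
E_5 = -13.6057 / 5² = -0.5442280000 eV

Photon energy: |ΔE| = |E_5 - E_16| = 0.4910807344 eV

Convert to wavelength using E = hc/λ with hc = 1239.84 eV·nm:
λ = hc/E = 1239.84 eV·nm / 0.4910807344 eV
λ = 2524.7172 nm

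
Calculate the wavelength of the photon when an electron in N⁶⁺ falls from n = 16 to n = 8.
158.696513 nm

First, find the transition energy using E_n = -13.6057 Z² / n² eV:
E_16 = -13.6057 × 7² / 16² = -2.6042160156 eV
E_8 = -13.6057 × 7² / 8² = -10.4168640625 eV

Photon energy: |ΔE| = |E_8 - E_16| = 7.8126480469 eV

Convert to wavelength using E = hc/λ with hc = 1239.84 eV·nm:
λ = hc/E = 1239.84 eV·nm / 7.8126480469 eV
λ = 158.696513 nm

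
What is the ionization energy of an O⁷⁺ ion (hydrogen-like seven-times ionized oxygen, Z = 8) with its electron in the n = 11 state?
7.20 eV

The ionization energy is the energy needed to remove the electron completely (n → ∞).

For a hydrogen-like ion with Z = 8, E_n = -13.6057 Z² / n² eV.

At n = 11: E_11 = -13.6057 × 8² / 11² = -7.19640 eV
At n = ∞: E_∞ = 0 eV

Ionization energy = E_∞ - E_11 = 0 - (-7.19640) = 7.19640 eV
Ionization energy ≈ 7.20 eV

This is also called the binding energy of the electron in state n = 11.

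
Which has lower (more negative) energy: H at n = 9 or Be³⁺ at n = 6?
Be³⁺ at n = 6 (E = -6.047 eV)

Using E_n = -13.6057 Z² / n² eV:

H (Z = 1) at n = 9:
E = -13.6057 × 1² / 9² = -13.6057 × 1 / 81 = -0.167972 eV

Be³⁺ (Z = 4) at n = 6:
E = -13.6057 × 4² / 6² = -13.6057 × 16 / 36 = -6.046978 eV

Since -6.046978 eV < -0.167972 eV,
Be³⁺ at n = 6 is more tightly bound (requires more energy to ionize).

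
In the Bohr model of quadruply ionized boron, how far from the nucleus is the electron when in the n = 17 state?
3.05864 nm (or 30.58644 Å)

The Bohr radius formula is:
r_n = n² a₀ / Z

where a₀ = 0.05291772 nm is the Bohr radius.

For B⁴⁺ (Z = 5) at n = 17:
r_17 = 17² × 0.05291772 nm / 5
r_17 = 289 × 0.05291772 nm / 5
r_17 = 15.293221 nm / 5
r_17 = 3.05864 nm

The electron orbits at approximately 3.05864 nm from the nucleus.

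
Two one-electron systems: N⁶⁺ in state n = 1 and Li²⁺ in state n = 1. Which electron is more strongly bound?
N⁶⁺ at n = 1 (E = -666.67930 eV)

Using E_n = -13.6057 Z² / n² eV:

N⁶⁺ (Z = 7) at n = 1:
E = -13.6057 × 7² / 1² = -13.6057 × 49 / 1 = -666.67930000 eV

Li²⁺ (Z = 3) at n = 1:
E = -13.6057 × 3² / 1² = -13.6057 × 9 / 1 = -122.45130000 eV

Since -666.67930000 eV < -122.45130000 eV,
N⁶⁺ at n = 1 is more tightly bound (requires more energy to ionize).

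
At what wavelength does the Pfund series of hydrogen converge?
2278.16 nm

The series limit corresponds to the transition from n = ∞ to n = 5.
This is the highest energy (shortest wavelength) transition in the Pfund series.

E_∞ = 0 eV
E_5 = -13.6057 / 5² = -0.54422800 eV

Energy at series limit:
ΔE = E_∞ - E_5 = 0 - (-0.54422800) = 0.54422800 eV
λ = hc/E = 1239.84 eV·nm / 0.54422800 eV = 2278.16 nm

This energy equals the ionization energy from the n = 5 state of hydrogen.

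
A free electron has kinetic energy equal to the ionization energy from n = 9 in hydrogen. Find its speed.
2.4308e+05 m/s (or 0.081082% of c)

The binding energy at n = 9 for hydrogen is:
E_9 = -13.6057/9² = -0.16797160 eV
|E_9| = 0.16797160 eV

Convert to Joules:
KE = 0.16797160 eV × (1.602177 × 10⁻¹⁹ J/eV) = 2.691202e-20 J

Using KE = ½mv²:
v = √(2·KE/m_e)
v = √(2 × 2.691202e-20 J / 9.10938 × 10⁻³¹ kg)
v = 2.4308e+05 m/s

This is approximately 0.081082% the speed of light.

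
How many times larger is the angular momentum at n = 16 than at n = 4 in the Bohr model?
4.000000

In the Bohr model, L_n = nℏ, so the ratio is purely the ratio of quantum numbers:

L_16/L_4 = 16ℏ / 4ℏ = 16/4 = 4.000000

The angular momentum scales linearly with n.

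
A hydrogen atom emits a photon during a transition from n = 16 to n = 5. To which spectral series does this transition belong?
Pfund series

The spectral series in hydrogen are named based on the final (lower) energy level:
- Lyman series: n_final = 1 (ultraviolet)
- Balmer series: n_final = 2 (visible/near-UV)
- Paschen series: n_final = 3 (infrared)
- Brackett series: n_final = 4 (infrared)
- Pfund series: n_final = 5 (far infrared)

Since this transition ends at n = 5, it belongs to the Pfund series.

For reference, this 16 → 5 line has photon energy
ΔE = 13.6057 eV × (1/5² - 1/16²) = 0.49108073438 eV,
corresponding to wavelength λ = hc/ΔE = 1239.84 eV·nm / 0.49108073438 eV = 2524.71725 nm in the far infrared region.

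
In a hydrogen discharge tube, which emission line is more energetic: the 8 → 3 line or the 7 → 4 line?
8 → 3

Calculate the energy for each transition:

Transition 8 → 3:
ΔE₁ = |E_3 - E_8| = |-13.6057/3² - (-13.6057/8²)|
ΔE₁ = |-1.5117444444 - (-0.2125890625)| = 1.2991554 eV

Transition 7 → 4:
ΔE₂ = |E_4 - E_7| = |-13.6057/4² - (-13.6057/7²)|
ΔE₂ = |-0.8503562500 - (-0.2776673469)| = 0.5726889 eV

Since 1.2991554 eV > 0.5726889 eV, the transition 8 → 3 emits the more energetic photon.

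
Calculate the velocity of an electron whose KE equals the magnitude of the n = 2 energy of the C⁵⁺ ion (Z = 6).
6.56308e+06 m/s (or 2.19% of c)

The binding energy at n = 2 for C⁵⁺ is:
E_2 = -13.6057 × 6²/2² = -122.451300 eV
|E_2| = 122.451300 eV

Convert to Joules:
KE = 122.451300 eV × (1.602177 × 10⁻¹⁹ J/eV) = 1.9618866e-17 J

Using KE = ½mv²:
v = √(2·KE/m_e)
v = √(2 × 1.9618866e-17 J / 9.10938 × 10⁻³¹ kg)
v = 6.56308e+06 m/s

This is approximately 2.19% the speed of light.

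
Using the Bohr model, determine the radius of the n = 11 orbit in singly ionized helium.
3.20152 nm (or 32.01522 Å)

The Bohr radius formula is:
r_n = n² a₀ / Z

where a₀ = 0.05291772 nm is the Bohr radius.

For He⁺ (Z = 2) at n = 11:
r_11 = 11² × 0.05291772 nm / 2
r_11 = 121 × 0.05291772 nm / 2
r_11 = 6.403044 nm / 2
r_11 = 3.20152 nm

The electron orbits at approximately 3.20152 nm from the nucleus.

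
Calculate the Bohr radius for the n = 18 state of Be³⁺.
4.2863 nm (or 42.8633 Å)

The Bohr radius formula is:
r_n = n² a₀ / Z

where a₀ = 0.0529177 nm is the Bohr radius.

For Be³⁺ (Z = 4) at n = 18:
r_18 = 18² × 0.0529177 nm / 4
r_18 = 324 × 0.0529177 nm / 4
r_18 = 17.14533 nm / 4
r_18 = 4.2863 nm

The electron orbits at approximately 4.2863 nm from the nucleus.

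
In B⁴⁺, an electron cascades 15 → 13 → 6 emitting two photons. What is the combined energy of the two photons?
7.937 eV

The energy levels of B⁴⁺ are E_n = -13.6057 × 5² / n² eV.

First transition (15 → 13):
ΔE₁ = |E_13 - E_15|
ΔE₁ = |-2.012677515 - (-1.511744444)| = 0.500933 eV

Second transition (13 → 6):
ΔE₂ = |E_6 - E_13|
ΔE₂ = |-9.448402778 - (-2.012677515)| = 7.435725 eV

Total energy released:
E_total = ΔE₁ + ΔE₂ = 0.500933 + 7.435725 = 7.937 eV

Note: This equals the direct transition 15 → 6: 7.937 eV ✓
Energy is conserved regardless of the path taken.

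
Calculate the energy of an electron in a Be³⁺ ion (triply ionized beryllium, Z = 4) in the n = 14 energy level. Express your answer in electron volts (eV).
-1.1107 eV

The energy levels of a hydrogen-like atom are given by:
E_n = -13.6057 Z² / n² eV  (with Z = 4 for Be³⁺)

For n = 14:
E_14 = -13.6057 × 4² / 14²
E_14 = -13.6057 × 16 / 196
E_14 = -1.1107 eV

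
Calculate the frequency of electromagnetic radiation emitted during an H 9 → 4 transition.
1.65000e+14 Hz

First, find the transition energy:
E_9 = -13.6057 / 9² = -0.167971605 eV
E_4 = -13.6057 / 4² = -0.850356250 eV
|ΔE| = |E_4 - E_9| = 0.682384645 eV

Convert to Joules: E = 0.682384645 eV × (1.602177 × 10⁻¹⁹ J/eV) = 1.0933010e-19 J

Using E = hf:
f = E/h = 1.0933010e-19 J / (6.62607 × 10⁻³⁴ J·s)
f = 1.65000e+14 Hz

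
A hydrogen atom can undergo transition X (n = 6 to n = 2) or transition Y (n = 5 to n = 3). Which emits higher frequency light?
6 → 2

Calculate the energy for each transition:

Transition 6 → 2:
ΔE₁ = |E_2 - E_6| = |-13.6057/2² - (-13.6057/6²)|
ΔE₁ = |-3.401425000 - (-0.377936111)| = 3.023489 eV

Transition 5 → 3:
ΔE₂ = |E_3 - E_5| = |-13.6057/3² - (-13.6057/5²)|
ΔE₂ = |-1.511744444 - (-0.544228000)| = 0.967516 eV

Since 3.023489 eV > 0.967516 eV, the transition 6 → 2 emits the more energetic photon.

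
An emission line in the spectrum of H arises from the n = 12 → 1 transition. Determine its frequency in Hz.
3.27e+15 Hz

First, find the transition energy:
E_12 = -13.6057 / 12² = -0.0945 eV
E_1 = -13.6057 / 1² = -13.6057 eV
|ΔE| = |E_1 - E_12| = 13.5112 eV

Convert to Joules: E = 13.5112 eV × (1.602177 × 10⁻¹⁹ J/eV) = 2.1647e-18 J

Using E = hf:
f = E/h = 2.1647e-18 J / (6.62607 × 10⁻³⁴ J·s)
f = 3.27e+15 Hz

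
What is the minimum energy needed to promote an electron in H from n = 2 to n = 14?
3.3320 eV

The energy levels of a hydrogen-like atom are E_n = -13.6057 eV / n².

Energy at n = 2: E_2 = -13.6057 / 2² = -3.4014250 eV
Energy at n = 14: E_14 = -13.6057 / 14² = -0.0694168 eV

The excitation energy is the difference:
ΔE = E_14 - E_2
ΔE = -0.0694168 - (-3.4014250)
ΔE = 3.3320 eV

Since this is positive, energy must be absorbed (photon absorption).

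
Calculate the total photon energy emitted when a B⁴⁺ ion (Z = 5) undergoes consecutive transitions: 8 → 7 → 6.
4.1337 eV

The energy levels of B⁴⁺ are E_n = -13.6057 × 5² / n² eV.

First transition (8 → 7):
ΔE₁ = |E_7 - E_8|
ΔE₁ = |-6.9416836735 - (-5.3147265625)| = 1.6269571 eV

Second transition (7 → 6):
ΔE₂ = |E_6 - E_7|
ΔE₂ = |-9.4484027778 - (-6.9416836735)| = 2.5067191 eV

Total energy released:
E_total = ΔE₁ + ΔE₂ = 1.6269571 + 2.5067191 = 4.1337 eV

Note: This equals the direct transition 8 → 6: 4.1337 eV ✓
Energy is conserved regardless of the path taken.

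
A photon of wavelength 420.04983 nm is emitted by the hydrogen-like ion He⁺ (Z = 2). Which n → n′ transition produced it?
n = 11 → n = 4

First, find the photon energy from the wavelength (hc = 1239.84 eV·nm):
E = hc/λ = 1239.84 eV·nm / 420.04983 nm = 2.9516498 eV

The energy levels of He⁺ satisfy E_n = -13.6057 × 2² / n² eV, so an emission n_i → n_f releases
ΔE = 13.6057 × 2² × (1/n_f² − 1/n_i²) eV.

Setting ΔE equal to the photon energy:
1/n_f² − 1/n_i² = 2.9516498 / (13.6057 × 2²) = 0.054235537

Since 1/n_i² must be positive, we need 1/n_f² > 0.054235537, i.e. n_f ≤ 4. For each allowed n_f, solve n_i = (1/n_f² − 0.054235537)^(−1/2) and check whether it is a whole number:
  n_f = 1: 1/n_i² = 1.000000000 − 0.054235537 = 0.945764463 → n_i = 1.028  (not an integer) ✗
  n_f = 2: 1/n_i² = 0.250000000 − 0.054235537 = 0.195764463 → n_i = 2.260  (not an integer) ✗
  n_f = 3: 1/n_i² = 0.111111111 − 0.054235537 = 0.056875574 → n_i = 4.193  (not an integer) ✗
  n_f = 4: 1/n_i² = 0.062500000 − 0.054235537 = 0.008264463 → n_i = 11.000  → integer, n_i = 11 ✓

Only n_f = 4 gives an integer upper level, n_i = 11.

The transition is from n = 11 to n = 4 (emission).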